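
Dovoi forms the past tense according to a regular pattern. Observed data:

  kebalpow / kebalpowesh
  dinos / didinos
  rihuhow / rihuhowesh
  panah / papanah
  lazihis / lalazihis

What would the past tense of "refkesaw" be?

"refkesaw" ends in -w. The stems ending in -w (kebalpow → kebalpowesh, rihuhow → rihuhowesh) add -esh.
So refkesaw → refkesawesh.

refkesawesh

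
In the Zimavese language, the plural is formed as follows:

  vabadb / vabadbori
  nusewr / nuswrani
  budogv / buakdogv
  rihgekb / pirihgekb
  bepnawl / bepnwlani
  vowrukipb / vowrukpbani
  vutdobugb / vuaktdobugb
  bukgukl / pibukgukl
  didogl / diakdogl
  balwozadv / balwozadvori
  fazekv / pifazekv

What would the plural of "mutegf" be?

vabadb and rihgekb both end in -b yet inflect differently (vabadbori, pirihgekb), so the final letter is not what conditions the rule; the second-to-last letter is.
"mutegf" has second-to-last letter 'g'. The stems whose second-to-last letter is 'g' (vutdobugb → vuaktdobugb, didogl → diakdogl, budogv → buakdogv) insert -ak- after the first vowel.
The other patterns: stems whose second-to-last letter is 'd' add -ori; stems whose second-to-last letter is 'k' add the prefix pi-; stems whose second-to-last letter is 'p' or 'w' delete the last vowel and add -ani.
So mutegf → muaktegf.

muaktegf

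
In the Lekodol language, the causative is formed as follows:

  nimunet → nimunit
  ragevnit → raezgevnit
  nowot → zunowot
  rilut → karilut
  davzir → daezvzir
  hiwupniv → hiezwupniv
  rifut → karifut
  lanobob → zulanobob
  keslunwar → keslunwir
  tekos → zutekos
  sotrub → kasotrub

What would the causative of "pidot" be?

zupidot

rilut and ragevnit both end in -t yet inflect differently (karilut, raezgevnit), so the final letter is not what conditions the rule; the last vowel is.
"pidot" has last vowel 'o'. The stems whose last vowel is 'o' (nowot → zunowot, lanobob → zulanobob, tekos → zutekos) add the prefix zu-.
The other patterns: stems whose last vowel is 'u' add the prefix ka-; stems whose last vowel is 'i' insert -ez- after the first vowel; stems whose last vowel is 'a' or 'e' change the last vowel to 'i'.
So pidot → zupidot.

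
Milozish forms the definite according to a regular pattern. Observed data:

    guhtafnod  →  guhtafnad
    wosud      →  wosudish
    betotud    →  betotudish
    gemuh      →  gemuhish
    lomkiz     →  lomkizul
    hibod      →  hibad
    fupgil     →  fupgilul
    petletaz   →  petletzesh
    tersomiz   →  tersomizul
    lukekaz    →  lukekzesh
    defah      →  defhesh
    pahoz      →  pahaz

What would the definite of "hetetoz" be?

hetetaz

"hetetoz" has last vowel 'o'. The stems whose last vowel is 'o' (hibod → hibad, guhtafnod → guhtafnad, pahoz → pahaz) change the last vowel to 'a'.
So hetetoz → hetetaz.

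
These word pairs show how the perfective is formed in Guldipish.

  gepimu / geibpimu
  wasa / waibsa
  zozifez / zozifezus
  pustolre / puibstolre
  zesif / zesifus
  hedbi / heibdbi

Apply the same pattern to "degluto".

deibgluto

zozifez and pustolre both have last vowel 'e' yet inflect differently (zozifezus, puibstolre), so the last vowel is not what conditions the rule; whether the stem ends in a vowel or a consonant is.
"degluto" ends in a vowel. The stems ending in a vowel (pustolre → puibstolre, wasa → waibsa, gepimu → geibpimu) insert -ib- after the first vowel.
So degluto → deibgluto.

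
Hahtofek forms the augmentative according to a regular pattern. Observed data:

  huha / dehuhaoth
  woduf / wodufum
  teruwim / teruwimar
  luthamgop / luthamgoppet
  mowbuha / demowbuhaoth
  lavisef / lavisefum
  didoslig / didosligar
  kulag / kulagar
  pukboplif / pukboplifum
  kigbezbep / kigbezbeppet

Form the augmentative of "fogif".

"fogif" ends in -f. The stems ending in -f (pukboplif → pukboplifum, lavisef → lavisefum, woduf → wodufum) add -um.
The other patterns: stems ending in -g or -m add -ar; stems ending in -a add de- … -oth around the stem; stems ending in -p double the final consonant and add -et.
So fogif → fogifum.

fogifum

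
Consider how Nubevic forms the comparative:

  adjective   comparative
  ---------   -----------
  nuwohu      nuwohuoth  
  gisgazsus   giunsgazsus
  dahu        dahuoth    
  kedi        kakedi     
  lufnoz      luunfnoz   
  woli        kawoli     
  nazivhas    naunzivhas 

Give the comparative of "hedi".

nuwohu and gisgazsus both have last vowel 'u' yet inflect differently (nuwohuoth, giunsgazsus), so the last vowel is not what conditions the rule; the final letter is.
"hedi" ends in -i. The stems ending in -i (kedi → kakedi, woli → kawoli) add the prefix ka-.
So hedi → kahedi.

kahedi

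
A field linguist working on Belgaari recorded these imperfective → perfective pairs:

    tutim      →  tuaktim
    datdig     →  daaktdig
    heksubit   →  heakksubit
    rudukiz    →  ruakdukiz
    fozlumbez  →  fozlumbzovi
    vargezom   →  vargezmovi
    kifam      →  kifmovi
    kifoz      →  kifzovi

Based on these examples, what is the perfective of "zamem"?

zammovi

rudukiz and fozlumbez both end in -z yet inflect differently (ruakdukiz, fozlumbzovi), so the final letter is not what conditions the rule; the last vowel is.
"zamem" has last vowel 'e'. The one such stem in the data (fozlumbez → fozlumbzovi) deletes the last vowel and adds -ovi (as do vargezom, kifam), so the same rule applies.
The other pattern: stems whose last vowel is 'i' insert -ak- after the first vowel.
So zamem → zammovi.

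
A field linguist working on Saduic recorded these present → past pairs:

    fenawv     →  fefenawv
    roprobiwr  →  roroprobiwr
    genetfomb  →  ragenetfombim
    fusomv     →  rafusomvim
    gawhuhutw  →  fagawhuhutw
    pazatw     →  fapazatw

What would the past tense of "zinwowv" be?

fenawv and fusomv both end in -v yet inflect differently (fefenawv, rafusomvim), so the final letter is not what conditions the rule; the second-to-last letter is.
"zinwowv" has second-to-last letter 'w'. The stems whose second-to-last letter is 'w' (fenawv → fefenawv, roprobiwr → roroprobiwr) repeat the first consonant+vowel as a prefix.
So zinwowv → zizinwowv.

zizinwowv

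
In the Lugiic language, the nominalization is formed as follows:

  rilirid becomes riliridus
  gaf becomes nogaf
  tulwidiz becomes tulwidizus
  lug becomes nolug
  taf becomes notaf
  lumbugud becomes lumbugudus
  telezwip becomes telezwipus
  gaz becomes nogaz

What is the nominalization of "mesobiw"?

gaz and tulwidiz both end in -z yet inflect differently (nogaz, tulwidizus), so the final letter is not what conditions the rule; the number of vowels is.
"mesobiw" has 3 vowels. The stems with 3 vowels (rilirid → riliridus, telezwip → telezwipus, tulwidiz → tulwidizus) add -us.
The other pattern: stems with 1 vowel add the prefix no-.
So mesobiw → mesobiwus.

mesobiwus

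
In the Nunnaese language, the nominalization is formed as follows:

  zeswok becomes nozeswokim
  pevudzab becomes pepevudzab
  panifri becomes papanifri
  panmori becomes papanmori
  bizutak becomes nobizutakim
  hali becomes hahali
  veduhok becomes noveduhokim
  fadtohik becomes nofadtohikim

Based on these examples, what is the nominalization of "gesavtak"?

fadtohik and panifri both have last vowel 'i' yet inflect differently (nofadtohikim, papanifri), so the last vowel is not what conditions the rule; the final letter is.
"gesavtak" ends in -k. The stems ending in -k (fadtohik → nofadtohikim, veduhok → noveduhokim, bizutak → nobizutakim) add no- … -im around the stem.
So gesavtak → nogesavtakim.

nogesavtakim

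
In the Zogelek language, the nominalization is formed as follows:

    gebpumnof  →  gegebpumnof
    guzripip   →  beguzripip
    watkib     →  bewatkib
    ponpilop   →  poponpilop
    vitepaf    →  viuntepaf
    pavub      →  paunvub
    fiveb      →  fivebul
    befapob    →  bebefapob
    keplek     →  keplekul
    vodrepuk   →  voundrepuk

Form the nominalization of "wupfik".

befapob and fiveb both end in -b yet inflect differently (bebefapob, fivebul), so the final letter is not what conditions the rule; the last vowel is.
"wupfik" has last vowel 'i'. The stems whose last vowel is 'i' (watkib → bewatkib, guzripip → beguzripip) add the prefix be-.
The other patterns: stems whose last vowel is 'o' repeat the first consonant+vowel as a prefix; stems whose last vowel is 'e' add -ul; stems whose last vowel is 'a' or 'u' insert -un- after the first vowel.
So wupfik → bewupfik.

bewupfik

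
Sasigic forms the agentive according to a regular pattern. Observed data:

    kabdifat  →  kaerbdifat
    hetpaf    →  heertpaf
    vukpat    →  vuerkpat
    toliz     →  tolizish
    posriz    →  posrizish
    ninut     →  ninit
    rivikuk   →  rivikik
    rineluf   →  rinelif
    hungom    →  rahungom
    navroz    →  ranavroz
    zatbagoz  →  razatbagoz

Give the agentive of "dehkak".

deerhkak

"dehkak" has last vowel 'a'. The stems whose last vowel is 'a' (kabdifat → kaerbdifat, hetpaf → heertpaf, vukpat → vuerkpat) insert -er- after the first vowel.
So dehkak → deerhkak.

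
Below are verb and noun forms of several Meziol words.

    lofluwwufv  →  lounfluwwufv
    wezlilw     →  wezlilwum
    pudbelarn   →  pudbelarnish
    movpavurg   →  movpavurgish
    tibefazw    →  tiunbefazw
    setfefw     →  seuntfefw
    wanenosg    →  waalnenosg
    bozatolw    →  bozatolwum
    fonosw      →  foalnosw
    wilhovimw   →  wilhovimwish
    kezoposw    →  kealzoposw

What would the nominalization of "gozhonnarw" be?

gozhonnarwish

wezlilw and fonosw both end in -w yet inflect differently (wezlilwum, foalnosw), so the final letter is not what conditions the rule; the second-to-last letter is.
"gozhonnarw" has second-to-last letter 'r'. The stems whose second-to-last letter is 'r' (movpavurg → movpavurgish, pudbelarn → pudbelarnish) add -ish.
So gozhonnarw → gozhonnarwish.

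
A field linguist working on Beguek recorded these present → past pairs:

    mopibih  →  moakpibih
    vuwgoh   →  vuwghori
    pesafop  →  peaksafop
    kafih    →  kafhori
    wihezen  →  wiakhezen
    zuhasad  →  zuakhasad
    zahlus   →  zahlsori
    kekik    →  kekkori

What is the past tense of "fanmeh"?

fanmhori

kafih and mopibih both end in -h yet inflect differently (kafhori, moakpibih), so the final letter is not what conditions the rule; the number of vowels is.
"fanmeh" has 2 vowels. The stems with 2 vowels (kafih → kafhori, zahlus → zahlsori, kekik → kekkori) delete the last vowel and add -ori.
The other pattern: stems with 3 vowels insert -ak- after the first vowel.
So fanmeh → fanmhori.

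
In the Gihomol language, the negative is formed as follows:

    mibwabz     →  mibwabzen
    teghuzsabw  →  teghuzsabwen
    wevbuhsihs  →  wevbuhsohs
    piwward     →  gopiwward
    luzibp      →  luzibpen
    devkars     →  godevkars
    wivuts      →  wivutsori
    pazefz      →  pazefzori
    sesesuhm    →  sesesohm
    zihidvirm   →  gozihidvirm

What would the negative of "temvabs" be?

temvabsen

devkars and wevbuhsihs both end in -s yet inflect differently (godevkars, wevbuhsohs), so the final letter is not what conditions the rule; the second-to-last letter is.
"temvabs" has second-to-last letter 'b'. The stems whose second-to-last letter is 'b' (mibwabz → mibwabzen, teghuzsabw → teghuzsabwen, luzibp → luzibpen) add -en.
The other patterns: stems whose second-to-last letter is 'r' add the prefix go-; stems whose second-to-last letter is 'h' change the last vowel to 'o'; stems whose second-to-last letter is 'f' or 't' add -ori.
So temvabs → temvabsen.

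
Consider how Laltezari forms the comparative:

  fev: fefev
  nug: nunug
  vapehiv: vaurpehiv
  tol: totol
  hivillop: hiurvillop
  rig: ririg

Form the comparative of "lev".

fev and vapehiv both end in -v yet inflect differently (fefev, vaurpehiv), so the final letter is not what conditions the rule; the number of vowels is.
"lev" has 1 vowel. The stems with 1 vowel (fev → fefev, nug → nunug, rig → ririg) repeat the first consonant+vowel as a prefix.
The other pattern: stems with 3 vowels insert -ur- after the first vowel.
So lev → lelev.

lelev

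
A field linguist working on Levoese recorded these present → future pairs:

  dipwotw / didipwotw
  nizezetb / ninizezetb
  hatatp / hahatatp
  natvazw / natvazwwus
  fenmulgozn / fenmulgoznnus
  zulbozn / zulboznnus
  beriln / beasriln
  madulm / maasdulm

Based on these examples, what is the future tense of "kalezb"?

kalezbbus

dipwotw and natvazw both end in -w yet inflect differently (didipwotw, natvazwwus), so the final letter is not what conditions the rule; the second-to-last letter is.
"kalezb" has second-to-last letter 'z'. The stems whose second-to-last letter is 'z' (natvazw → natvazwwus, fenmulgozn → fenmulgoznnus, zulbozn → zulboznnus) double the final consonant and add -us.
So kalezb → kalezbbus.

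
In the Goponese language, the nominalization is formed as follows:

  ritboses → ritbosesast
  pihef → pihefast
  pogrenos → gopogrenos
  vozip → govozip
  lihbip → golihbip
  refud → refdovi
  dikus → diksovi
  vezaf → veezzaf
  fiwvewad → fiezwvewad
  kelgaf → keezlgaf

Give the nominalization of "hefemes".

hefemesast

ritboses and pogrenos both end in -s yet inflect differently (ritbosesast, gopogrenos), so the final letter is not what conditions the rule; the last vowel is.
"hefemes" has last vowel 'e'. The stems whose last vowel is 'e' (ritboses → ritbosesast, pihef → pihefast) add -ast.
So hefemes → hefemesast.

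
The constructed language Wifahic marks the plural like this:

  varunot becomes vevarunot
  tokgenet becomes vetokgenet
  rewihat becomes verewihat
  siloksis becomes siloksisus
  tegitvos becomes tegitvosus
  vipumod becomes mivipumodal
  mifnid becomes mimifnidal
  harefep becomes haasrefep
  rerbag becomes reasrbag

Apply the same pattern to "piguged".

varunot and tegitvos both have last vowel 'o' yet inflect differently (vevarunot, tegitvosus), so the last vowel is not what conditions the rule; the final letter is.
"piguged" ends in -d. The stems ending in -d (vipumod → mivipumodal, mifnid → mimifnidal) add mi- … -al around the stem.
The other patterns: stems ending in -t add the prefix ve-; stems ending in -s add -us; stems ending in -g or -p insert -as- after the first vowel.
So piguged → mipigugedal.

mipigugedal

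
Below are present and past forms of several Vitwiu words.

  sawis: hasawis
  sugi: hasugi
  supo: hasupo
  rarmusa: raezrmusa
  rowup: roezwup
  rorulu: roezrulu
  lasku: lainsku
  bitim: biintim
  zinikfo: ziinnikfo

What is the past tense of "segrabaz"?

rorulu and lasku both end in -u yet inflect differently (roezrulu, lainsku), so the final letter is not what conditions the rule; the first letter is.
"segrabaz" begins with s-. The stems beginning with s- (sawis → hasawis, sugi → hasugi, supo → hasupo) add the prefix ha-.
The other patterns: stems beginning with r- insert -ez- after the first vowel; stems beginning with b-, l- or z- insert -in- after the first vowel.
So segrabaz → hasegrabaz.

hasegrabaz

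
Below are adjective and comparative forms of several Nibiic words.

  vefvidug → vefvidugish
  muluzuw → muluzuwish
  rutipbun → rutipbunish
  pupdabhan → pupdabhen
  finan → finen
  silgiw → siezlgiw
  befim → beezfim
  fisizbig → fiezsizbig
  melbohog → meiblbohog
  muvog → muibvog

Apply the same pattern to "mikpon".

rutipbun and pupdabhan both end in -n yet inflect differently (rutipbunish, pupdabhen), so the final letter is not what conditions the rule; the last vowel is.
"mikpon" has last vowel 'o'. The stems whose last vowel is 'o' (melbohog → meiblbohog, muvog → muibvog) insert -ib- after the first vowel.
The other patterns: stems whose last vowel is 'u' add -ish; stems whose last vowel is 'a' change the last vowel to 'e'; stems whose last vowel is 'i' insert -ez- after the first vowel.
So mikpon → miibkpon.

miibkpon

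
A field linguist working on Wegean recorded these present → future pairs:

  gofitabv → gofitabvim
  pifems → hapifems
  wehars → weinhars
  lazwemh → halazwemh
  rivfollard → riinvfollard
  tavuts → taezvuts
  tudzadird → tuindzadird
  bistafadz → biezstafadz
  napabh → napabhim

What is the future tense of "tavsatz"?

taezvsatz

wehars and pifems both end in -s yet inflect differently (weinhars, hapifems), so the final letter is not what conditions the rule; the second-to-last letter is.
"tavsatz" has second-to-last letter 't'. The one such stem in the data (tavuts → taezvuts) inserts -ez- after the first vowel (as does bistafadz), so the same rule applies.
So tavsatz → taezvsatz.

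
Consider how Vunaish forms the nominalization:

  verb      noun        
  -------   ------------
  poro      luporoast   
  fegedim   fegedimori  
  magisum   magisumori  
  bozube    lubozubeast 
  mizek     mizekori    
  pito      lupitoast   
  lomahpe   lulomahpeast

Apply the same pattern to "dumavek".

"dumavek" ends in a consonant. The stems ending in a consonant (fegedim → fegedimori, magisum → magisumori, mizek → mizekori) add -ori.
So dumavek → dumavekori.

dumavekori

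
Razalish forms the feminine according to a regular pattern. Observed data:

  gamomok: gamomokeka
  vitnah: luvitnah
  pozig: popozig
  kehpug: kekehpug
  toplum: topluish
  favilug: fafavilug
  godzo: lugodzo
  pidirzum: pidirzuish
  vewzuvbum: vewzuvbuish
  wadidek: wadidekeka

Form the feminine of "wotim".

wotiish

pidirzum and kehpug both have last vowel 'u' yet inflect differently (pidirzuish, kekehpug), so the last vowel is not what conditions the rule; the final letter is.
"wotim" ends in -m. The stems ending in -m (pidirzum → pidirzuish, vewzuvbum → vewzuvbuish, toplum → topluish) drop the final letter and add -ish.
The other patterns: stems ending in -k add -eka; stems ending in -g repeat the first consonant+vowel as a prefix; stems ending in -h or -o add the prefix lu-.
So wotim → wotiish.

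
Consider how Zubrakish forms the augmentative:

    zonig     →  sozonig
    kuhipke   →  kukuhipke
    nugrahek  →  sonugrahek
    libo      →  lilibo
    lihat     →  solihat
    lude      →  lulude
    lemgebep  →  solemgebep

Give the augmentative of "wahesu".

wawahesu

"wahesu" ends in a vowel. The stems ending in a vowel (lude → lulude, kuhipke → kukuhipke, libo → lilibo) repeat the first consonant+vowel as a prefix.
So wahesu → wawahesu.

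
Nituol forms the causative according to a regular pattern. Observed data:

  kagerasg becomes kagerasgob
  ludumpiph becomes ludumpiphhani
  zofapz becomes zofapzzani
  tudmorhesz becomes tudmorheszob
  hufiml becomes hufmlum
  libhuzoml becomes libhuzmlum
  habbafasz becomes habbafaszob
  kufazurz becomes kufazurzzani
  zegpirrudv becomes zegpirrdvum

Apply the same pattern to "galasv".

habbafasz and kufazurz both end in -z yet inflect differently (habbafaszob, kufazurzzani), so the final letter is not what conditions the rule; the second-to-last letter is.
"galasv" has second-to-last letter 's'. The stems whose second-to-last letter is 's' (habbafasz → habbafaszob, kagerasg → kagerasgob, tudmorhesz → tudmorheszob) add -ob.
The other patterns: stems whose second-to-last letter is 'd' or 'm' delete the last vowel and add -um; stems whose second-to-last letter is 'p' or 'r' double the final consonant and add -ani.
So galasv → galasvob.

galasvob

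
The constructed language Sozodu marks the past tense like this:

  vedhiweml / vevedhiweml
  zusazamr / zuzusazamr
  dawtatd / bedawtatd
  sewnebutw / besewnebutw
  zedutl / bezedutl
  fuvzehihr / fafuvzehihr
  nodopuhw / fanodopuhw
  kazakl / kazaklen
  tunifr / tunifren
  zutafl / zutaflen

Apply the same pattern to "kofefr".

vedhiweml and zedutl both end in -l yet inflect differently (vevedhiweml, bezedutl), so the final letter is not what conditions the rule; the second-to-last letter is.
"kofefr" has second-to-last letter 'f'. The stems whose second-to-last letter is 'f' (tunifr → tunifren, zutafl → zutaflen) add -en.
The other patterns: stems whose second-to-last letter is 'm' repeat the first consonant+vowel as a prefix; stems whose second-to-last letter is 't' add the prefix be-; stems whose second-to-last letter is 'h' add the prefix fa-.
So kofefr → kofefren.

kofefren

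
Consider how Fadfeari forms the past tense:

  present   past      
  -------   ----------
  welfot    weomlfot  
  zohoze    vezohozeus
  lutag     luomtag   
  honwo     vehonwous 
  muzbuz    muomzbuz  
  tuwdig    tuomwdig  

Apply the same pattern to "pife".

vepifeus

honwo and welfot both have last vowel 'o' yet inflect differently (vehonwous, weomlfot), so the last vowel is not what conditions the rule; whether the stem ends in a vowel or a consonant is.
"pife" ends in a vowel. The stems ending in a vowel (honwo → vehonwous, zohoze → vezohozeus) add ve- … -us around the stem.
The other pattern: stems ending in a consonant insert -om- after the first vowel.
So pife → vepifeus.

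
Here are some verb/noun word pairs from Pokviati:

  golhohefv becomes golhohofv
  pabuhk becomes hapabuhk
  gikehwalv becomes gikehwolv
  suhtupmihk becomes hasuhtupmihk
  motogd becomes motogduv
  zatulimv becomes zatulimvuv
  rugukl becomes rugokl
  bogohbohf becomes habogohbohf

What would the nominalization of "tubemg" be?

zatulimv and gikehwalv both end in -v yet inflect differently (zatulimvuv, gikehwolv), so the final letter is not what conditions the rule; the second-to-last letter is.
"tubemg" has second-to-last letter 'm'. The one such stem in the data (zatulimv → zatulimvuv) adds -uv, so the same rule applies.
The other patterns: stems whose second-to-last letter is 'h' add the prefix ha-; stems whose second-to-last letter is 'f', 'k' or 'l' change the last vowel to 'o'.
So tubemg → tubemguv.

tubemguv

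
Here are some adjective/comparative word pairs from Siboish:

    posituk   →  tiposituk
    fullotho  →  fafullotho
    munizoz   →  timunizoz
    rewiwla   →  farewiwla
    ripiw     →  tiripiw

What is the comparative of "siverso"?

munizoz and fullotho both have last vowel 'o' yet inflect differently (timunizoz, fafullotho), so the last vowel is not what conditions the rule; whether the stem ends in a vowel or a consonant is.
"siverso" ends in a vowel. The stems ending in a vowel (fullotho → fafullotho, rewiwla → farewiwla) add the prefix fa-.
So siverso → fasiverso.

fasiverso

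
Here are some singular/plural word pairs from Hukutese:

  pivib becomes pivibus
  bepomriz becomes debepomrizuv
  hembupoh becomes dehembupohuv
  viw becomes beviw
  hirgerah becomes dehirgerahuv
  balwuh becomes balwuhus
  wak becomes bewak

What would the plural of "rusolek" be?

balwuh and hembupoh both end in -h yet inflect differently (balwuhus, dehembupohuv), so the final letter is not what conditions the rule; the number of vowels is.
"rusolek" has 3 vowels. The stems with 3 vowels (hembupoh → dehembupohuv, bepomriz → debepomrizuv, hirgerah → dehirgerahuv) add de- … -uv around the stem.
The other patterns: stems with 1 vowel add the prefix be-; stems with 2 vowels add -us.
So rusolek → derusolekuv.

derusolekuv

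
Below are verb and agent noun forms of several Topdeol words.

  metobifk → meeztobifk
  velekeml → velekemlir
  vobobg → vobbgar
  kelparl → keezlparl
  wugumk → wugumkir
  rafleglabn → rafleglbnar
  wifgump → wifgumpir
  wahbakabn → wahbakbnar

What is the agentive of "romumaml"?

wugumk and metobifk both end in -k yet inflect differently (wugumkir, meeztobifk), so the final letter is not what conditions the rule; the second-to-last letter is.
"romumaml" has second-to-last letter 'm'. The stems whose second-to-last letter is 'm' (wifgump → wifgumpir, wugumk → wugumkir, velekeml → velekemlir) add -ir.
The other patterns: stems whose second-to-last letter is 'b' delete the last vowel and add -ar; stems whose second-to-last letter is 'f' or 'r' insert -ez- after the first vowel.
So romumaml → romumamlir.

romumamlir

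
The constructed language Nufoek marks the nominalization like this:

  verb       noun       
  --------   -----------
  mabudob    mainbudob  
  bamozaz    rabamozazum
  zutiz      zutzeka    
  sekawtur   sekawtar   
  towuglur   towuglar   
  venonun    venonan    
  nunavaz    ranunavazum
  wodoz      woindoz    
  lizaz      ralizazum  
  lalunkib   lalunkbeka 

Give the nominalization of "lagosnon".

lalunkib and mabudob both end in -b yet inflect differently (lalunkbeka, mainbudob), so the final letter is not what conditions the rule; the last vowel is.
"lagosnon" has last vowel 'o'. The stems whose last vowel is 'o' (mabudob → mainbudob, wodoz → woindoz) insert -in- after the first vowel.
The other patterns: stems whose last vowel is 'i' delete the last vowel and add -eka; stems whose last vowel is 'u' change the last vowel to 'a'; stems whose last vowel is 'a' add ra- … -um around the stem.
So lagosnon → laingosnon.

laingosnon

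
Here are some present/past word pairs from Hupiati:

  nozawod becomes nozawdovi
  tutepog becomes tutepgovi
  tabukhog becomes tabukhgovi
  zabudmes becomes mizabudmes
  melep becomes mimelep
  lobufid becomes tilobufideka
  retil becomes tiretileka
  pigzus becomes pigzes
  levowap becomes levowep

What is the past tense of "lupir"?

tilupireka

nozawod and lobufid both end in -d yet inflect differently (nozawdovi, tilobufideka), so the final letter is not what conditions the rule; the last vowel is.
"lupir" has last vowel 'i'. The stems whose last vowel is 'i' (lobufid → tilobufideka, retil → tiretileka) add ti- … -eka around the stem.
The other patterns: stems whose last vowel is 'o' delete the last vowel and add -ovi; stems whose last vowel is 'e' add the prefix mi-; stems whose last vowel is 'a' or 'u' change the last vowel to 'e'.
So lupir → tilupireka.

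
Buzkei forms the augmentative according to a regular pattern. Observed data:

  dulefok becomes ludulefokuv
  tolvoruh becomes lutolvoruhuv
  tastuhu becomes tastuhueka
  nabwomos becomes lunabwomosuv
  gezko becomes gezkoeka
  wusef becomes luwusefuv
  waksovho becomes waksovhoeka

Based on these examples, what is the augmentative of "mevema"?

"mevema" ends in a vowel. The stems ending in a vowel (tastuhu → tastuhueka, waksovho → waksovhoeka, gezko → gezkoeka) add -eka.
The other pattern: stems ending in a consonant add lu- … -uv around the stem.
So mevema → mevemaeka.

mevemaeka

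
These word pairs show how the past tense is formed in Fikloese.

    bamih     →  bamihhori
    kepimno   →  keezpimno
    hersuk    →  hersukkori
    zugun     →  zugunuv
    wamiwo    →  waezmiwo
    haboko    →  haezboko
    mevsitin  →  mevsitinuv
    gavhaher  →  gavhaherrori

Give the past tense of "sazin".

zugun and hersuk both have last vowel 'u' yet inflect differently (zugunuv, hersukkori), so the last vowel is not what conditions the rule; the final letter is.
"sazin" ends in -n. The stems ending in -n (zugun → zugunuv, mevsitin → mevsitinuv) add -uv.
So sazin → sazinuv.

sazinuv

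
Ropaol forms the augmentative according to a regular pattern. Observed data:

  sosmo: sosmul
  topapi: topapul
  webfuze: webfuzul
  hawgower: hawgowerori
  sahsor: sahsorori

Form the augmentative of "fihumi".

webfuze and hawgower both have last vowel 'e' yet inflect differently (webfuzul, hawgowerori), so the last vowel is not what conditions the rule; whether the stem ends in a vowel or a consonant is.
"fihumi" ends in a vowel. The stems ending in a vowel (sosmo → sosmul, webfuze → webfuzul, topapi → topapul) drop the final letter and add -ul.
The other pattern: stems ending in a consonant add -ori.
So fihumi → fihumul.

fihumul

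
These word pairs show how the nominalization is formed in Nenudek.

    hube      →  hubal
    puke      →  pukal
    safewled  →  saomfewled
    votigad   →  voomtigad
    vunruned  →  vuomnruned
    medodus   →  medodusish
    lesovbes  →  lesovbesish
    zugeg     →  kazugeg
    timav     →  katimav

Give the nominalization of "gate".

gatal

hube and safewled both have last vowel 'e' yet inflect differently (hubal, saomfewled), so the last vowel is not what conditions the rule; the final letter is.
"gate" ends in -e. The stems ending in -e (hube → hubal, puke → pukal) drop the final letter and add -al.
So gate → gatal.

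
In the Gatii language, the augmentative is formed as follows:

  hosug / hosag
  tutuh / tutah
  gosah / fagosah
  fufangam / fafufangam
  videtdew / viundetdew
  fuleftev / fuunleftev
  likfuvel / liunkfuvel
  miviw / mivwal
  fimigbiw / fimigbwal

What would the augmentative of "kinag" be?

"kinag" has last vowel 'a'. The stems whose last vowel is 'a' (gosah → fagosah, fufangam → fafufangam) add the prefix fa-.
So kinag → fakinag.

fakinag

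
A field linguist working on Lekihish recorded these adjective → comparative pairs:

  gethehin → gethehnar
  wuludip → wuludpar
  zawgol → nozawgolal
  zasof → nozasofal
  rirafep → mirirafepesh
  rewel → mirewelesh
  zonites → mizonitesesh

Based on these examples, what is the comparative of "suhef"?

"suhef" has last vowel 'e'. The stems whose last vowel is 'e' (rirafep → mirirafepesh, rewel → mirewelesh, zonites → mizonitesesh) add mi- … -esh around the stem.
The other patterns: stems whose last vowel is 'i' delete the last vowel and add -ar; stems whose last vowel is 'o' add no- … -al around the stem.
So suhef → misuhefesh.

misuhefesh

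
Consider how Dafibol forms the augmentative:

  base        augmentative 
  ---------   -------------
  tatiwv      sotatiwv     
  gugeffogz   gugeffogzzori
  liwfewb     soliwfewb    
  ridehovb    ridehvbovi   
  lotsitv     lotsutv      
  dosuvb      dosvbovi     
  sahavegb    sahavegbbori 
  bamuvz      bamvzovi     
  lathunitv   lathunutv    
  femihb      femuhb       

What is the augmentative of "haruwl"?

"haruwl" has second-to-last letter 'w'. The stems whose second-to-last letter is 'w' (liwfewb → soliwfewb, tatiwv → sotatiwv) add the prefix so-.
So haruwl → soharuwl.

soharuwl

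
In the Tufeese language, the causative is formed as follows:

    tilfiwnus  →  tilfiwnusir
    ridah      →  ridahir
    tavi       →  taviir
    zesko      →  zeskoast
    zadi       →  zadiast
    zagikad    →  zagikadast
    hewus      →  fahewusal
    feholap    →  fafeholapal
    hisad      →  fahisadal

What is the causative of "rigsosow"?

rigsosowir

"rigsosow" begins with r-. The one such stem in the data (ridah → ridahir) adds -ir, so the same rule applies.
The other patterns: stems beginning with z- add -ast; stems beginning with f- or h- add fa- … -al around the stem.
So rigsosow → rigsosowir.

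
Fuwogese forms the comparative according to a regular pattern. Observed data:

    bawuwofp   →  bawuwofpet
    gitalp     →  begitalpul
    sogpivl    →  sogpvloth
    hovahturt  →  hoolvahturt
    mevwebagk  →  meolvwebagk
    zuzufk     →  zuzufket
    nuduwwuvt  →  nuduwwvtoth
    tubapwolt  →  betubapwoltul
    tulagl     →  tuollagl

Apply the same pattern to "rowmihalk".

hovahturt and nuduwwuvt both end in -t yet inflect differently (hoolvahturt, nuduwwvtoth), so the final letter is not what conditions the rule; the second-to-last letter is.
"rowmihalk" has second-to-last letter 'l'. The stems whose second-to-last letter is 'l' (gitalp → begitalpul, tubapwolt → betubapwoltul) add be- … -ul around the stem.
The other patterns: stems whose second-to-last letter is 'g' or 'r' insert -ol- after the first vowel; stems whose second-to-last letter is 'v' delete the last vowel and add -oth; stems whose second-to-last letter is 'f' add -et.
So rowmihalk → berowmihalkul.

berowmihalkul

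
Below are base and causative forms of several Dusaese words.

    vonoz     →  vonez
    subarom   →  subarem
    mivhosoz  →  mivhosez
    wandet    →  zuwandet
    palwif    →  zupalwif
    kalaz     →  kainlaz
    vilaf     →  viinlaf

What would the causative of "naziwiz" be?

"naziwiz" has last vowel 'i'. The one such stem in the data (palwif → zupalwif) adds the prefix zu-, so the same rule applies.
So naziwiz → zunaziwiz.

zunaziwiz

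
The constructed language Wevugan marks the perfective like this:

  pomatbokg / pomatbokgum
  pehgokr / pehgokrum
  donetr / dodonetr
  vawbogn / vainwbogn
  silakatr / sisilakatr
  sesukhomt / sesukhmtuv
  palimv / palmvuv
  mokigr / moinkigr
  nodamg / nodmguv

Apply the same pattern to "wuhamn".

wuhmnuv

"wuhamn" has second-to-last letter 'm'. The stems whose second-to-last letter is 'm' (nodamg → nodmguv, sesukhomt → sesukhmtuv, palimv → palmvuv) delete the last vowel and add -uv.
So wuhamn → wuhmnuv.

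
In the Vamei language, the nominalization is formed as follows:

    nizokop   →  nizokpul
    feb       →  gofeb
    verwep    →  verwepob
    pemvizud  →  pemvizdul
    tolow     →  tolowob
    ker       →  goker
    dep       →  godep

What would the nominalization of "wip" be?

gowip

dep and verwep both end in -p yet inflect differently (godep, verwepob), so the final letter is not what conditions the rule; the number of vowels is.
"wip" has 1 vowel. The stems with 1 vowel (feb → gofeb, dep → godep, ker → goker) add the prefix go-.
The other patterns: stems with 2 vowels add -ob; stems with 3 vowels delete the last vowel and add -ul.
So wip → gowip.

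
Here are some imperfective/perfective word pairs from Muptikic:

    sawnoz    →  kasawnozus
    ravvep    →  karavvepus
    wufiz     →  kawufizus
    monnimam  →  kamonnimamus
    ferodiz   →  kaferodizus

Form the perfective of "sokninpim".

Every pair shown (sawnoz → kasawnozus, ravvep → karavvepus, wufiz → kawufizus, …) follows the same rule: add ka- … -us around the stem.
So sokninpim → kasokninpimus.

kasokninpimus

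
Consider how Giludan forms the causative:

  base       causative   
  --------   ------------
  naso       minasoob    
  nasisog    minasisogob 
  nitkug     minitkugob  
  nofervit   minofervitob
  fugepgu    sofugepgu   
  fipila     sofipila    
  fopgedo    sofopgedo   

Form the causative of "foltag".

naso and fopgedo both end in -o yet inflect differently (minasoob, sofopgedo), so the final letter is not what conditions the rule; the first letter is.
"foltag" begins with f-. The stems beginning with f- (fugepgu → sofugepgu, fipila → sofipila, fopgedo → sofopgedo) add the prefix so-.
The other pattern: stems beginning with n- add mi- … -ob around the stem.
So foltag → sofoltag.

sofoltag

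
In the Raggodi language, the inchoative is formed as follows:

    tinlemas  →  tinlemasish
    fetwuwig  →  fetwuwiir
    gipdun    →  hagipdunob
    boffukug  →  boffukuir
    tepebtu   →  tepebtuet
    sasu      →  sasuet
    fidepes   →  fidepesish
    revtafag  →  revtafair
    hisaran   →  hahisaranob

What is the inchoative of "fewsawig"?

fewsawiir

boffukug and sasu both have last vowel 'u' yet inflect differently (boffukuir, sasuet), so the last vowel is not what conditions the rule; the final letter is.
"fewsawig" ends in -g. The stems ending in -g (fetwuwig → fetwuwiir, boffukug → boffukuir, revtafag → revtafair) drop the final letter and add -ir.
So fewsawig → fewsawiir.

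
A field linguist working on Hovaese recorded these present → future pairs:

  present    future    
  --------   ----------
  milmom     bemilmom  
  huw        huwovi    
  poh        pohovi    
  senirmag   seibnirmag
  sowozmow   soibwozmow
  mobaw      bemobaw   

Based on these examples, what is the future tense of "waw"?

wawovi

"waw" has 1 vowel. The stems with 1 vowel (poh → pohovi, huw → huwovi) add -ovi.
The other patterns: stems with 2 vowels add the prefix be-; stems with 3 vowels insert -ib- after the first vowel.
So waw → wawovi.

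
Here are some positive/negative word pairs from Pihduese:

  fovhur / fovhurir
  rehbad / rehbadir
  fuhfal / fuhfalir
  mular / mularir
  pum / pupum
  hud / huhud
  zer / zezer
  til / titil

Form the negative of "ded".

rehbad and hud both end in -d yet inflect differently (rehbadir, huhud), so the final letter is not what conditions the rule; the number of vowels is.
"ded" has 1 vowel. The stems with 1 vowel (pum → pupum, hud → huhud, zer → zezer) repeat the first consonant+vowel as a prefix.
So ded → deded.

deded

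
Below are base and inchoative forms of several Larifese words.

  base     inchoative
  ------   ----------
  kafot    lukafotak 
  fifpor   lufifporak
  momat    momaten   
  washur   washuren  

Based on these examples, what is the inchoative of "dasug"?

kafot and momat both end in -t yet inflect differently (lukafotak, momaten), so the final letter is not what conditions the rule; the last vowel is.
"dasug" has last vowel 'u'. The one such stem in the data (washur → washuren) adds -en, so the same rule applies.
So dasug → dasugen.

dasugen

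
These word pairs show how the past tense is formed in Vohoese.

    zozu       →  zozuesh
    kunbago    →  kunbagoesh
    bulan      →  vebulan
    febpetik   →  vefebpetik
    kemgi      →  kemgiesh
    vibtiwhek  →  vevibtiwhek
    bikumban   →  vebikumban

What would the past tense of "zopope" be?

"zopope" ends in a vowel. The stems ending in a vowel (kemgi → kemgiesh, kunbago → kunbagoesh, zozu → zozuesh) add -esh.
So zopope → zopopeesh.

zopopeesh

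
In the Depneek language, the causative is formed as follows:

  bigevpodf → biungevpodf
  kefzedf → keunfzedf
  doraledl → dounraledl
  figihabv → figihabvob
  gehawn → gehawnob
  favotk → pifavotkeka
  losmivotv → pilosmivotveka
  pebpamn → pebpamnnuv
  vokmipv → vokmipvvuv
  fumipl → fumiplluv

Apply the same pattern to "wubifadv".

wuunbifadv

figihabv and losmivotv both end in -v yet inflect differently (figihabvob, pilosmivotveka), so the final letter is not what conditions the rule; the second-to-last letter is.
"wubifadv" has second-to-last letter 'd'. The stems whose second-to-last letter is 'd' (bigevpodf → biungevpodf, kefzedf → keunfzedf, doraledl → dounraledl) insert -un- after the first vowel.
The other patterns: stems whose second-to-last letter is 'b' or 'w' add -ob; stems whose second-to-last letter is 't' add pi- … -eka around the stem; stems whose second-to-last letter is 'm' or 'p' double the final consonant and add -uv.
So wubifadv → wuunbifadv.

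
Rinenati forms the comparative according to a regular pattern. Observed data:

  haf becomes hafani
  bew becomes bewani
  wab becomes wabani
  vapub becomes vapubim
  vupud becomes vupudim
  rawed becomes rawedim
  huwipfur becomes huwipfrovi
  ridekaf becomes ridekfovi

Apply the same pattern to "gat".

gatani

wab and vapub both end in -b yet inflect differently (wabani, vapubim), so the final letter is not what conditions the rule; the number of vowels is.
"gat" has 1 vowel. The stems with 1 vowel (haf → hafani, bew → bewani, wab → wabani) add -ani.
The other patterns: stems with 2 vowels add -im; stems with 3 vowels delete the last vowel and add -ovi.
So gat → gatani.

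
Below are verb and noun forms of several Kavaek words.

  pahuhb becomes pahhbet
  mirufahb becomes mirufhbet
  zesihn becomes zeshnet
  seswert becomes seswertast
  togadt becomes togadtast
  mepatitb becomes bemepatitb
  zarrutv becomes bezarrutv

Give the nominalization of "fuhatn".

befuhatn

pahuhb and mepatitb both end in -b yet inflect differently (pahhbet, bemepatitb), so the final letter is not what conditions the rule; the second-to-last letter is.
"fuhatn" has second-to-last letter 't'. The stems whose second-to-last letter is 't' (mepatitb → bemepatitb, zarrutv → bezarrutv) add the prefix be-.
So fuhatn → befuhatn.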